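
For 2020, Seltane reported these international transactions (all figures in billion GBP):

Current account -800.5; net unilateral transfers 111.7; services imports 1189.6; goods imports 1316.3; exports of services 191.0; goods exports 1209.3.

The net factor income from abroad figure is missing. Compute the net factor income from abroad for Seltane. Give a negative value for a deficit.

193.4

Current account = goods balance + services balance + net primary income + net secondary income
Sum of the known components = -993.9
Net factor income from abroad = CA - (known components) = -800.5 - (-993.9) = 193.4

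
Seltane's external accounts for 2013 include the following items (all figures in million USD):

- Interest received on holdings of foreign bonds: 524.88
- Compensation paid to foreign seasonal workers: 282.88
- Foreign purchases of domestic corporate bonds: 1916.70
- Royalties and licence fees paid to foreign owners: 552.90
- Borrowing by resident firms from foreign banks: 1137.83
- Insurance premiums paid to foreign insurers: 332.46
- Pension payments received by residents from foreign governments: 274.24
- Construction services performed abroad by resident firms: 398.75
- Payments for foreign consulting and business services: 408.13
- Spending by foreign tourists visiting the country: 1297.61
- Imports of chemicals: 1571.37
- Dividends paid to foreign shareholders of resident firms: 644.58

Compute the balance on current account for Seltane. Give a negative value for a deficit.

-1296.84

Goods: -1571.37
Services: -332.46 + 398.75 + 1297.61 - 552.90 - 408.13 = 402.87
Primary income: 524.88 - 282.88 - 644.58 = -402.58
Secondary income: 274.24
Current account = (-1571.37) + 402.87 + (-402.58) + 274.24 = -1296.84
(Excluded from the current account — financial account: foreign purchases of domestic corporate bonds 1916.70, borrowing by resident firms from foreign banks 1137.83.)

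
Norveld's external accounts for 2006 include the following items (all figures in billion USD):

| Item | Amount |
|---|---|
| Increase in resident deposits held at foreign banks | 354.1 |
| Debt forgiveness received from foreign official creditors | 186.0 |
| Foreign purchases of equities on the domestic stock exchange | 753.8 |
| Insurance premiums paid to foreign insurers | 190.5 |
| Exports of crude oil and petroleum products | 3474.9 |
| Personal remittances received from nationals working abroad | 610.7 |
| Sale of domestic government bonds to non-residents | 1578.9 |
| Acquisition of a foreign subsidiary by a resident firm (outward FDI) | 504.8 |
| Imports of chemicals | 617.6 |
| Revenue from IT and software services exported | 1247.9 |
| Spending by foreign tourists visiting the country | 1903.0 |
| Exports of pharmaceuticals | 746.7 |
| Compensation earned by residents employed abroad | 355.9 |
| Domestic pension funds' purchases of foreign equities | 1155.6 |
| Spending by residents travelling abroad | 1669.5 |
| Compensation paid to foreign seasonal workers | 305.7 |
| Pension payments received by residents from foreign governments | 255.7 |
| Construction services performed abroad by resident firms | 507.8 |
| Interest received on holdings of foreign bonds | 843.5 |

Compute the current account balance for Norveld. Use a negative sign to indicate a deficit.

Goods: -617.6 + 746.7 + 3474.9 = 3604.0
Services: 1903.0 + 1247.9 - 190.5 - 1669.5 + 507.8 = 1798.7
Primary income: 843.5 + 355.9 - 305.7 = 893.7
Secondary income: 255.7 + 610.7 = 866.4
Current account = 3604.0 + 1798.7 + 893.7 + 866.4 = 7162.8
(Excluded from the current account — financial account: increase in resident deposits held at foreign banks 354.1, foreign purchases of equities on the domestic stock exchange 753.8, sale of domestic government bonds to non-residents 1578.9, acquisition of a foreign subsidiary by a resident firm (outward FDI) 504.8, domestic pension funds' purchases of foreign equities 1155.6; capital account: debt forgiveness received from foreign official creditors 186.0.)

7162.8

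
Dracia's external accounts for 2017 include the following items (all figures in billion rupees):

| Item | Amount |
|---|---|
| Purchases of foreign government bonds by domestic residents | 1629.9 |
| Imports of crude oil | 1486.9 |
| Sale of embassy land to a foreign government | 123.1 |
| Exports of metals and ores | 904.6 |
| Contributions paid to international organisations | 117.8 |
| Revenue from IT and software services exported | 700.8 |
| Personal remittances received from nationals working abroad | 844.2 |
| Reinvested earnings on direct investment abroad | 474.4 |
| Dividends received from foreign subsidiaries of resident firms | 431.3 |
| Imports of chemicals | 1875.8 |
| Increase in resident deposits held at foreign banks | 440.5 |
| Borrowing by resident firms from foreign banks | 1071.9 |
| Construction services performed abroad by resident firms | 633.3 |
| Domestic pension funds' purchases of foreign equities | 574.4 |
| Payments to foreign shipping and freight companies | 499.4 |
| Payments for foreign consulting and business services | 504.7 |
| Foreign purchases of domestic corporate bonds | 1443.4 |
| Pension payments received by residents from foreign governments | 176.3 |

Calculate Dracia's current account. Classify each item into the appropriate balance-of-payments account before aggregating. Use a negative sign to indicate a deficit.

Goods: 904.6 - 1875.8 - 1486.9 = -2458.1
Services: -504.7 + 700.8 + 633.3 - 499.4 = 330.0
Primary income: 474.4 + 431.3 = 905.7
Secondary income: -117.8 + 844.2 + 176.3 = 902.7
Current account = (-2458.1) + 330.0 + 905.7 + 902.7 = -319.7
(Excluded from the current account — financial account: purchases of foreign government bonds by domestic residents 1629.9, increase in resident deposits held at foreign banks 440.5, borrowing by resident firms from foreign banks 1071.9, domestic pension funds' purchases of foreign equities 574.4, foreign purchases of domestic corporate bonds 1443.4; capital account: sale of embassy land to a foreign government 123.1.)

-319.7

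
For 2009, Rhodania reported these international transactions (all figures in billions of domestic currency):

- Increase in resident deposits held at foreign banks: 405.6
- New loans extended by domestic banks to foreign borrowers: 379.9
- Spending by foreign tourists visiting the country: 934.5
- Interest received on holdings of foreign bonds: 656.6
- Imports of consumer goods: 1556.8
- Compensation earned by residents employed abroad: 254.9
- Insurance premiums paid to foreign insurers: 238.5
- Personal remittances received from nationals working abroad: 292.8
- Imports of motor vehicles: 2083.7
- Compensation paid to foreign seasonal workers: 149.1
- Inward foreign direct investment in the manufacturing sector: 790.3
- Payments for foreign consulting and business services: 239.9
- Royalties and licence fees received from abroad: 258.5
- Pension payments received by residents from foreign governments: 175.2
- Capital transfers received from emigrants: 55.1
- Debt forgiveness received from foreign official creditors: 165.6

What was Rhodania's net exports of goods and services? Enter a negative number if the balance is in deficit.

-2925.9

Goods: -2083.7 - 1556.8 = -3640.5
Services: 258.5 - 238.5 + 934.5 - 239.9 = 714.6
Trade balance = -3640.5 + 714.6 = -2925.9
(Excluded from the trade balance — financial account: increase in resident deposits held at foreign banks 405.6, new loans extended by domestic banks to foreign borrowers 379.9, inward foreign direct investment in the manufacturing sector 790.3; primary income: interest received on holdings of foreign bonds 656.6, compensation earned by residents employed abroad 254.9, compensation paid to foreign seasonal workers 149.1; secondary income: personal remittances received from nationals working abroad 292.8, pension payments received by residents from foreign governments 175.2; capital account: capital transfers received from emigrants 55.1, debt forgiveness received from foreign official creditors 165.6.)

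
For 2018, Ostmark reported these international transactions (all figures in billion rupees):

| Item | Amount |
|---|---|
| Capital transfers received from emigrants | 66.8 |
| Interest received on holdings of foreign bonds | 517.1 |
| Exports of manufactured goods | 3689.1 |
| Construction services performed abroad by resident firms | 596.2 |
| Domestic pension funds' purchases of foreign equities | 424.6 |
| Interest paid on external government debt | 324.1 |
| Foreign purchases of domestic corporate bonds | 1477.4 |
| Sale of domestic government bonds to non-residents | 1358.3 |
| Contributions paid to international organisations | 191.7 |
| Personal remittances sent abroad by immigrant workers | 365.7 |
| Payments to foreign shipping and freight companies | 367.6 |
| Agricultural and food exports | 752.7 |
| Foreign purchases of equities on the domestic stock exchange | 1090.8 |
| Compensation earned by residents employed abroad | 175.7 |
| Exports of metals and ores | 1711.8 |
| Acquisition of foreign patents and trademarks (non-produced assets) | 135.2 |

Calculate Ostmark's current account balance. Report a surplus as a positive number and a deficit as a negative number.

6193.5

Goods: 3689.1 + 1711.8 + 752.7 = 6153.6
Services: -367.6 + 596.2 = 228.6
Primary income: 175.7 - 324.1 + 517.1 = 368.7
Secondary income: -191.7 - 365.7 = -557.4
Current account = 6153.6 + 228.6 + 368.7 + (-557.4) = 6193.5
(Excluded from the current account — capital account: capital transfers received from emigrants 66.8, acquisition of foreign patents and trademarks (non-produced assets) 135.2; financial account: domestic pension funds' purchases of foreign equities 424.6, foreign purchases of domestic corporate bonds 1477.4, sale of domestic government bonds to non-residents 1358.3, foreign purchases of equities on the domestic stock exchange 1090.8.)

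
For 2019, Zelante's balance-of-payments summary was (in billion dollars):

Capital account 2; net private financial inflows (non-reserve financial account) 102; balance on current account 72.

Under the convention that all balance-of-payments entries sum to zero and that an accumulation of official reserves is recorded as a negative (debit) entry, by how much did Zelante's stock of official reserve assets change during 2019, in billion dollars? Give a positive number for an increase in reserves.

Official reserve transactions balance = -(72 + 2 + 102) = -176
An accumulation of reserves is recorded as a debit (negative entry), so the change in the stock of reserves is the negative of that balance.
Change in official reserves = -(-176) = 176

176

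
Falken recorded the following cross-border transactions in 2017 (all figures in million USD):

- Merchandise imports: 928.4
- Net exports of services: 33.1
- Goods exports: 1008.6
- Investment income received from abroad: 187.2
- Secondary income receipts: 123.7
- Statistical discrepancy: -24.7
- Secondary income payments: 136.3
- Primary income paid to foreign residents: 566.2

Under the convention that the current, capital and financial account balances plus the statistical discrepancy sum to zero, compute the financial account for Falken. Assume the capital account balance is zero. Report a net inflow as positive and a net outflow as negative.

303.0

Goods balance = 1008.6 - 928.4 = 80.2
Services balance = 33.1
Trade balance (goods + services) = 80.2 + 33.1 = 113.3
Net primary income = 187.2 - 566.2 = -379.0
Net secondary income = 123.7 - 136.3 = -12.6
Current account = 113.3 + (-379.0) + (-12.6) = -278.3
Financial account = -(-278.3 + (-24.7)) = 303.0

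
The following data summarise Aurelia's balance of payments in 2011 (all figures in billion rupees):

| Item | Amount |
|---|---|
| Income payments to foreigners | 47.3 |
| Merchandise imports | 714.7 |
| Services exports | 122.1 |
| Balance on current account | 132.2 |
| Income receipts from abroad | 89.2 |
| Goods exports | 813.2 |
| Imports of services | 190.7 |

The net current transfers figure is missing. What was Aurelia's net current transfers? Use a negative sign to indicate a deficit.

60.4

Current account = goods balance + services balance + net primary income + net secondary income
Sum of the known components = 71.8
Net current transfers = CA - (known components) = 132.2 - 71.8 = 60.4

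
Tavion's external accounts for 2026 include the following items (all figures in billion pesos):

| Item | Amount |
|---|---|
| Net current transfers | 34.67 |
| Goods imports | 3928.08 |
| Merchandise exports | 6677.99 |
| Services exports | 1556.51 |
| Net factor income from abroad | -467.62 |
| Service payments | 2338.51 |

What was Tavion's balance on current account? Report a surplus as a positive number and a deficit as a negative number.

Goods balance = 6677.99 - 3928.08 = 2749.91
Services balance = 1556.51 - 2338.51 = -782.00
Trade balance (goods + services) = 2749.91 + (-782.00) = 1967.91
Net primary income = -467.62
Net secondary income = 34.67
Current account = 1967.91 + (-467.62) + 34.67 = 1534.96

1534.96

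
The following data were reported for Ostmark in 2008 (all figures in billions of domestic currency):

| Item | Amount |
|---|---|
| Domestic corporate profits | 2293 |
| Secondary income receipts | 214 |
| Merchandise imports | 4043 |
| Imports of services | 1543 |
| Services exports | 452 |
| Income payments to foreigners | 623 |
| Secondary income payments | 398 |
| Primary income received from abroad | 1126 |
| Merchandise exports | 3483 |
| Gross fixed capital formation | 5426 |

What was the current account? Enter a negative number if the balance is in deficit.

-1332

Goods balance = 3483 - 4043 = -560
Services balance = 452 - 1543 = -1091
Trade balance (goods + services) = -560 + (-1091) = -1651
Net primary income = 1126 - 623 = 503
Net secondary income = 214 - 398 = -184
Current account = -1651 + 503 + (-184) = -1332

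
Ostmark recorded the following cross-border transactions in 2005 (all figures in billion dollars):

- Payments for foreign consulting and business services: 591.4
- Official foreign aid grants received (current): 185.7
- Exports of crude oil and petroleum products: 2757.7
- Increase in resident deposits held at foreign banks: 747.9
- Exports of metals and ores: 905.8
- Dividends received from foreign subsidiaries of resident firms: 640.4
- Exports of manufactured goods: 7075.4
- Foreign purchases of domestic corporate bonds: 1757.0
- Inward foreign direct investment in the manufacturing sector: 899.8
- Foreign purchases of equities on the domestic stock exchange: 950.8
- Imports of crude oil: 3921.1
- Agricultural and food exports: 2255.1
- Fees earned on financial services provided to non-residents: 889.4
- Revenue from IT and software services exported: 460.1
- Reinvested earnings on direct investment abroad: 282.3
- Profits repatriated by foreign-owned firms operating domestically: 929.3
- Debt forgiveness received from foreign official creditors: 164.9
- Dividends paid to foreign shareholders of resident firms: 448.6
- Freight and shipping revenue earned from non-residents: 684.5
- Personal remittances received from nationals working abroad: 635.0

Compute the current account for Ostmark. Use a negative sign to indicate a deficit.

10881.0

Goods: 905.8 + 2255.1 + 2757.7 + 7075.4 - 3921.1 = 9072.9
Services: 684.5 - 591.4 + 460.1 + 889.4 = 1442.6
Primary income: -448.6 + 282.3 + 640.4 - 929.3 = -455.2
Secondary income: 635.0 + 185.7 = 820.7
Current account = 9072.9 + 1442.6 + (-455.2) + 820.7 = 10881.0
(Excluded from the current account — financial account: increase in resident deposits held at foreign banks 747.9, foreign purchases of domestic corporate bonds 1757.0, inward foreign direct investment in the manufacturing sector 899.8, foreign purchases of equities on the domestic stock exchange 950.8; capital account: debt forgiveness received from foreign official creditors 164.9.)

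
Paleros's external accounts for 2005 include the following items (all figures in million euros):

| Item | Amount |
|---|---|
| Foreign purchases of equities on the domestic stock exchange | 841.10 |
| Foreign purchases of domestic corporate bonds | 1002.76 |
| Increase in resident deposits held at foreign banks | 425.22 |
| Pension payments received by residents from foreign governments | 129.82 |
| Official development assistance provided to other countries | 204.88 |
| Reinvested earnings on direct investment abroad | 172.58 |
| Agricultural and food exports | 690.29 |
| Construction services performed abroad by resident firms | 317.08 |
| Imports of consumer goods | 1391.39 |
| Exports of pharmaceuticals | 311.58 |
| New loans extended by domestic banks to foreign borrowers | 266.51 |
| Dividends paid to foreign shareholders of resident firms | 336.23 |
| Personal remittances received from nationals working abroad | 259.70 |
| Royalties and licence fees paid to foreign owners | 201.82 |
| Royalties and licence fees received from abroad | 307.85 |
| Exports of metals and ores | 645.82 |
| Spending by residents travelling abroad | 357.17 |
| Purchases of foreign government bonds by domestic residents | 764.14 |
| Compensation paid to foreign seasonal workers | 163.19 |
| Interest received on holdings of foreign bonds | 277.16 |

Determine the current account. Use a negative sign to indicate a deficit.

457.20

Goods: 311.58 - 1391.39 + 690.29 + 645.82 = 256.30
Services: 317.08 - 201.82 + 307.85 - 357.17 = 65.94
Primary income: -163.19 + 172.58 + 277.16 - 336.23 = -49.68
Secondary income: -204.88 + 259.70 + 129.82 = 184.64
Current account = 256.30 + 65.94 + (-49.68) + 184.64 = 457.20
(Excluded from the current account — financial account: foreign purchases of equities on the domestic stock exchange 841.10, foreign purchases of domestic corporate bonds 1002.76, increase in resident deposits held at foreign banks 425.22, new loans extended by domestic banks to foreign borrowers 266.51, purchases of foreign government bonds by domestic residents 764.14.)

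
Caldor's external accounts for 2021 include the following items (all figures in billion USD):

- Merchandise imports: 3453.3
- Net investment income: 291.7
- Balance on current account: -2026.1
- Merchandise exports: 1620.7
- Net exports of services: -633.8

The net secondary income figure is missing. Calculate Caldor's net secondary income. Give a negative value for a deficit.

148.6

Current account = goods balance + services balance + net primary income + net secondary income
Sum of the known components = -2174.7
Net secondary income = CA - (known components) = -2026.1 - (-2174.7) = 148.6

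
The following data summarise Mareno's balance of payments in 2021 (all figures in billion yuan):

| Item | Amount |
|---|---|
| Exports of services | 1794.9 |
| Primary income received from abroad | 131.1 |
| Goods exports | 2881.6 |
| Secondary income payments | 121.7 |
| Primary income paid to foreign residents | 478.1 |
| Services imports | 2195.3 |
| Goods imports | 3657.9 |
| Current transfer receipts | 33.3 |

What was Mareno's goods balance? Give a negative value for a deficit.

Goods balance = 2881.6 - 3657.9 = -776.3

-776.3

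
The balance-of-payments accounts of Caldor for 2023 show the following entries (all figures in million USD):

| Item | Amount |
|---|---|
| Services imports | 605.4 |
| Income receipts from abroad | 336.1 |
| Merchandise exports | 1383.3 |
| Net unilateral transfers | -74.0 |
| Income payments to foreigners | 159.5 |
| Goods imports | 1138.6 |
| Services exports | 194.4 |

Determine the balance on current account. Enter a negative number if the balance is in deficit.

Goods balance = 1383.3 - 1138.6 = 244.7
Services balance = 194.4 - 605.4 = -411.0
Trade balance (goods + services) = 244.7 + (-411.0) = -166.3
Net primary income = 336.1 - 159.5 = 176.6
Net secondary income = -74.0
Current account = -166.3 + 176.6 + (-74.0) = -63.7

-63.7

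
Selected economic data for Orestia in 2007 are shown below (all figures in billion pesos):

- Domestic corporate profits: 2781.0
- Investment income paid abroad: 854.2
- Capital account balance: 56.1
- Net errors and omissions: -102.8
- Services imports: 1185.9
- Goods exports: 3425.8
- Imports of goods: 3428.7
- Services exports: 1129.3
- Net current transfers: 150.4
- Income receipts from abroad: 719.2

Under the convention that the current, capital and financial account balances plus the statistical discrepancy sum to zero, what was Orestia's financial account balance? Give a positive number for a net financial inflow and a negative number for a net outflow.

Goods balance = 3425.8 - 3428.7 = -2.9
Services balance = 1129.3 - 1185.9 = -56.6
Trade balance (goods + services) = -2.9 + (-56.6) = -59.5
Net primary income = 719.2 - 854.2 = -135.0
Net secondary income = 150.4
Current account = -59.5 + (-135.0) + 150.4 = -44.1
Financial account = -(-44.1 + 56.1 + (-102.8)) = 90.8

90.8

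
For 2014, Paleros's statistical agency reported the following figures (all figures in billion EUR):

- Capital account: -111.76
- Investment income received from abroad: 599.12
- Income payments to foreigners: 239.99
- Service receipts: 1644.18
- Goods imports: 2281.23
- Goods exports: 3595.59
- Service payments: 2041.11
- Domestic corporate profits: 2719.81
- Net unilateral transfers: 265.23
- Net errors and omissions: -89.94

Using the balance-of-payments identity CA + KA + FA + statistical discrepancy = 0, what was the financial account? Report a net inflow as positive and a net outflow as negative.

Goods balance = 3595.59 - 2281.23 = 1314.36
Services balance = 1644.18 - 2041.11 = -396.93
Trade balance (goods + services) = 1314.36 + (-396.93) = 917.43
Net primary income = 599.12 - 239.99 = 359.13
Net secondary income = 265.23
Current account = 917.43 + 359.13 + 265.23 = 1541.79
Financial account = -(1541.79 + (-111.76) + (-89.94)) = -1340.09

-1340.09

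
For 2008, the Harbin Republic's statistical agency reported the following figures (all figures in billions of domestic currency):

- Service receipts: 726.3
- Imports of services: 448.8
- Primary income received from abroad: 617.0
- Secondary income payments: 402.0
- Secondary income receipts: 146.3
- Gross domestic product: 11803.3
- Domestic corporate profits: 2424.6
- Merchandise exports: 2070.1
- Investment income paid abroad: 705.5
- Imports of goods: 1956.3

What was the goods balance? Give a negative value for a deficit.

113.8

Goods balance = 2070.1 - 1956.3 = 113.8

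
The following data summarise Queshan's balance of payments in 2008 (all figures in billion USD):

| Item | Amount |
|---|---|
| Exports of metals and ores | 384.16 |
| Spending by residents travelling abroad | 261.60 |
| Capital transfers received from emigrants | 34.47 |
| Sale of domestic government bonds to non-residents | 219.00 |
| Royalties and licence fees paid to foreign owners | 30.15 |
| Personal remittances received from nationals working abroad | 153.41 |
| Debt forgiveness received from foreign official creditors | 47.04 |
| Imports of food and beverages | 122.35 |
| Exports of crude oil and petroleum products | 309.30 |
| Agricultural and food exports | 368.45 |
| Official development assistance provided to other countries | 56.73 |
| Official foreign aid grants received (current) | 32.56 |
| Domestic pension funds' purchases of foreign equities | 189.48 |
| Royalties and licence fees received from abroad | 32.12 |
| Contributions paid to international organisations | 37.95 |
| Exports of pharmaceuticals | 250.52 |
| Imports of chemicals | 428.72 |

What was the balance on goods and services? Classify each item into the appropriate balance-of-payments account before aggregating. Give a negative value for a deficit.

501.73

Goods: 309.30 - 428.72 + 368.45 - 122.35 + 250.52 + 384.16 = 761.36
Services: -261.60 - 30.15 + 32.12 = -259.63
Trade balance = 761.36 + (-259.63) = 501.73
(Excluded from the trade balance — capital account: capital transfers received from emigrants 34.47, debt forgiveness received from foreign official creditors 47.04; financial account: sale of domestic government bonds to non-residents 219.00, domestic pension funds' purchases of foreign equities 189.48; secondary income: personal remittances received from nationals working abroad 153.41, official development assistance provided to other countries 56.73, official foreign aid grants received (current) 32.56, contributions paid to international organisations 37.95.)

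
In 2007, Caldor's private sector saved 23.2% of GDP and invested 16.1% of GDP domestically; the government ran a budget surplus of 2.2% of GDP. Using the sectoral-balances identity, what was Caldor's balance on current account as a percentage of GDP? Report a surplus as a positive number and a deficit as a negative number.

By the sectoral-balances identity, CA = (S_private - I) + (T - G).
Private balance = 23.2 - 16.1 = 7.1
Government balance (T - G) = 2.2
CA = 7.1 + 2.2 = 9.3

9.3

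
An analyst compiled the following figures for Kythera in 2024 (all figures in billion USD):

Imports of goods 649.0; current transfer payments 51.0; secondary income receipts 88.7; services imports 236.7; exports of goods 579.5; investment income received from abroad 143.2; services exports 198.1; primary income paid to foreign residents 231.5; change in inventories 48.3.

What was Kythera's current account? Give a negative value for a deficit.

Goods balance = 579.5 - 649.0 = -69.5
Services balance = 198.1 - 236.7 = -38.6
Trade balance (goods + services) = -69.5 + (-38.6) = -108.1
Net primary income = 143.2 - 231.5 = -88.3
Net secondary income = 88.7 - 51.0 = 37.7
Current account = -108.1 + (-88.3) + 37.7 = -158.7

-158.7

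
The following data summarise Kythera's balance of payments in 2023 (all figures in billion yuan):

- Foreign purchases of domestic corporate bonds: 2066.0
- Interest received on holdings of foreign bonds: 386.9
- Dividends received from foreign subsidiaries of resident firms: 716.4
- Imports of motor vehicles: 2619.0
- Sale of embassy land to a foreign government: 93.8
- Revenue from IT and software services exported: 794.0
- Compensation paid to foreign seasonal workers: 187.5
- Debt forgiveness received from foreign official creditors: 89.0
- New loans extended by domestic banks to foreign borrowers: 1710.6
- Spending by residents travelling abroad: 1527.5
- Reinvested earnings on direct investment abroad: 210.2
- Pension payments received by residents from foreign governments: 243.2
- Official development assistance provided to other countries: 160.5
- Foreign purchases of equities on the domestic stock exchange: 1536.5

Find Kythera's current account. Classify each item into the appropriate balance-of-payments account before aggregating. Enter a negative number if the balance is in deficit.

Goods: -2619.0
Services: 794.0 - 1527.5 = -733.5
Primary income: 210.2 + 716.4 - 187.5 + 386.9 = 1126.0
Secondary income: -160.5 + 243.2 = 82.7
Current account = (-2619.0) + (-733.5) + 1126.0 + 82.7 = -2143.8
(Excluded from the current account — financial account: foreign purchases of domestic corporate bonds 2066.0, new loans extended by domestic banks to foreign borrowers 1710.6, foreign purchases of equities on the domestic stock exchange 1536.5; capital account: sale of embassy land to a foreign government 93.8, debt forgiveness received from foreign official creditors 89.0.)

-2143.8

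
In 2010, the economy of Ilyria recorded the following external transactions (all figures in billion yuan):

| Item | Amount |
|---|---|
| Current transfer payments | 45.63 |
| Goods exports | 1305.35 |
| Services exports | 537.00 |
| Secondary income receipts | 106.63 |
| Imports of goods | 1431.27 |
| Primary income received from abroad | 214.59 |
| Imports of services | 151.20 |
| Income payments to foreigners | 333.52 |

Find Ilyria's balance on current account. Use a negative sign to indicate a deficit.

Goods balance = 1305.35 - 1431.27 = -125.92
Services balance = 537.00 - 151.20 = 385.80
Trade balance (goods + services) = -125.92 + 385.80 = 259.88
Net primary income = 214.59 - 333.52 = -118.93
Net secondary income = 106.63 - 45.63 = 61.00
Current account = 259.88 + (-118.93) + 61.00 = 201.95

201.95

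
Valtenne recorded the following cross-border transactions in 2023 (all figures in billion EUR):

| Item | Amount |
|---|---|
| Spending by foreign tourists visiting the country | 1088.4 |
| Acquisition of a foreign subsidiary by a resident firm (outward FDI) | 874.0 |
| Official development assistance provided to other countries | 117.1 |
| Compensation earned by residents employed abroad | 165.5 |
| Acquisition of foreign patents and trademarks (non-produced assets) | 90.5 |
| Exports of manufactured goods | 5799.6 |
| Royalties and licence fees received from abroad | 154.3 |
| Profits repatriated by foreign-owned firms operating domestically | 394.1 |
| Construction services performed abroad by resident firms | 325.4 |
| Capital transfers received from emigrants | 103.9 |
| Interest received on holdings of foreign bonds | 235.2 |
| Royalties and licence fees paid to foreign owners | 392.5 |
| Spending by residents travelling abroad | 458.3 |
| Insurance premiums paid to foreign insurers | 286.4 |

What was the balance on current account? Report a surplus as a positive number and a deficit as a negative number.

6120.0

Goods: 5799.6
Services: -458.3 - 286.4 - 392.5 + 154.3 + 1088.4 + 325.4 = 430.9
Primary income: -394.1 + 165.5 + 235.2 = 6.6
Secondary income: -117.1
Current account = 5799.6 + 430.9 + 6.6 + (-117.1) = 6120.0
(Excluded from the current account — financial account: acquisition of a foreign subsidiary by a resident firm (outward FDI) 874.0; capital account: acquisition of foreign patents and trademarks (non-produced assets) 90.5, capital transfers received from emigrants 103.9.)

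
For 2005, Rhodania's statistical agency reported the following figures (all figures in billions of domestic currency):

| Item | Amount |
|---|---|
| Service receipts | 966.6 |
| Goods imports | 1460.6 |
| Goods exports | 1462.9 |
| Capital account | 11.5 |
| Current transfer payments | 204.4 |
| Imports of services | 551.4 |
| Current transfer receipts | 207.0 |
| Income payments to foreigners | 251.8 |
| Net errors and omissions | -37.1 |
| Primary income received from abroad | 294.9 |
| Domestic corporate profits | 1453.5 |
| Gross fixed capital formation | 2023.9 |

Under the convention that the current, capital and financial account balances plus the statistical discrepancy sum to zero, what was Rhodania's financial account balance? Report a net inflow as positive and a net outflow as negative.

-437.6

Goods balance = 1462.9 - 1460.6 = 2.3
Services balance = 966.6 - 551.4 = 415.2
Trade balance (goods + services) = 2.3 + 415.2 = 417.5
Net primary income = 294.9 - 251.8 = 43.1
Net secondary income = 207.0 - 204.4 = 2.6
Current account = 417.5 + 43.1 + 2.6 = 463.2
Financial account = -(463.2 + 11.5 + (-37.1)) = -437.6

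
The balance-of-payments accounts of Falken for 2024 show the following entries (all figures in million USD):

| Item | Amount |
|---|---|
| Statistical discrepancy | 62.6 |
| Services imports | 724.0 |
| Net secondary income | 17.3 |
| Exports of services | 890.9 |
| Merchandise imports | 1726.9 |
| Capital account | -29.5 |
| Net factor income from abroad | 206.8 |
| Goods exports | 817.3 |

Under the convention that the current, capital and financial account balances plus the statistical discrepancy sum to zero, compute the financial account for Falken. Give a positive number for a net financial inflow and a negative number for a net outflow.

485.5

Goods balance = 817.3 - 1726.9 = -909.6
Services balance = 890.9 - 724.0 = 166.9
Trade balance (goods + services) = -909.6 + 166.9 = -742.7
Net primary income = 206.8
Net secondary income = 17.3
Current account = -742.7 + 206.8 + 17.3 = -518.6
Financial account = -(-518.6 + (-29.5) + 62.6) = 485.5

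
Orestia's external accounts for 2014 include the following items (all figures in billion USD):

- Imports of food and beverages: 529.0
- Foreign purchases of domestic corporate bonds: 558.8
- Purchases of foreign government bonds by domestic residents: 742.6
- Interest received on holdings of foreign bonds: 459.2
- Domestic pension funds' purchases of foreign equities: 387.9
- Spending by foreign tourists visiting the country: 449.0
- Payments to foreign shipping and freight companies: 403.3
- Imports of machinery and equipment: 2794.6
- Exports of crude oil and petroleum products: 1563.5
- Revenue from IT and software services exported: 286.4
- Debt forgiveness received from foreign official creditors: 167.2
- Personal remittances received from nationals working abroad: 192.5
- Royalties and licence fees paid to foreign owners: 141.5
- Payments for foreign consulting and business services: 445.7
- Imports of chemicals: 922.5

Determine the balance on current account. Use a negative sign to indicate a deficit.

Goods: -922.5 - 529.0 - 2794.6 + 1563.5 = -2682.6
Services: -445.7 + 449.0 - 403.3 + 286.4 - 141.5 = -255.1
Primary income: 459.2
Secondary income: 192.5
Current account = (-2682.6) + (-255.1) + 459.2 + 192.5 = -2286.0
(Excluded from the current account — financial account: foreign purchases of domestic corporate bonds 558.8, purchases of foreign government bonds by domestic residents 742.6, domestic pension funds' purchases of foreign equities 387.9; capital account: debt forgiveness received from foreign official creditors 167.2.)

-2286.0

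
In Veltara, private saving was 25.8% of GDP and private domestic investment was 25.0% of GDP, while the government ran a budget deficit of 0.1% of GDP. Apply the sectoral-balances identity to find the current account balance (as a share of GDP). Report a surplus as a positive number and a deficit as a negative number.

0.7

By the sectoral-balances identity, CA = (S_private - I) + (T - G).
Private balance = 25.8 - 25.0 = 0.8
Government balance (T - G) = -0.1
CA = 0.8 + (-0.1) = 0.7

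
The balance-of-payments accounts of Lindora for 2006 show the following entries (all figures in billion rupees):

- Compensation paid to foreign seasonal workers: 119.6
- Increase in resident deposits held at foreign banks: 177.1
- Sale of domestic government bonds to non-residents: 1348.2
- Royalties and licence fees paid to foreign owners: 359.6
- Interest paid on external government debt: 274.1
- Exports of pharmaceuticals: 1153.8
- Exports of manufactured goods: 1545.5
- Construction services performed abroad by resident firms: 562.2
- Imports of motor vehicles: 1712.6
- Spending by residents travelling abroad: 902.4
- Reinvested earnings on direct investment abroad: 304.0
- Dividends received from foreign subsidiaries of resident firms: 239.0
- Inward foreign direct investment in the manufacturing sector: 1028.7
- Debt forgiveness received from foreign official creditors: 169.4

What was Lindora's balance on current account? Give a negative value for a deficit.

Goods: -1712.6 + 1545.5 + 1153.8 = 986.7
Services: -359.6 + 562.2 - 902.4 = -699.8
Primary income: 304.0 - 274.1 + 239.0 - 119.6 = 149.3
Current account = 986.7 + (-699.8) + 149.3 = 436.2
(Excluded from the current account — financial account: increase in resident deposits held at foreign banks 177.1, sale of domestic government bonds to non-residents 1348.2, inward foreign direct investment in the manufacturing sector 1028.7; capital account: debt forgiveness received from foreign official creditors 169.4.)

436.2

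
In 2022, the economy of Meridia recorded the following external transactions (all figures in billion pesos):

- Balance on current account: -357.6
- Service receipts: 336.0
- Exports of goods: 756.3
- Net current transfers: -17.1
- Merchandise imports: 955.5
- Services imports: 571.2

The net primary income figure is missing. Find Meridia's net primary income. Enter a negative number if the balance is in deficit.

93.9

Current account = goods balance + services balance + net primary income + net secondary income
Sum of the known components = -451.5
Net primary income = CA - (known components) = -357.6 - (-451.5) = 93.9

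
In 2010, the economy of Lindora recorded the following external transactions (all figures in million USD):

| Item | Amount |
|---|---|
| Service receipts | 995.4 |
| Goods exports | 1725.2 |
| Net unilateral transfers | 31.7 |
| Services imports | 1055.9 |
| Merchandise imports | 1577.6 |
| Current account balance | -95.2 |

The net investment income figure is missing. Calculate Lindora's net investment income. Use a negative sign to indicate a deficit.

-214.0

Current account = goods balance + services balance + net primary income + net secondary income
Sum of the known components = 118.8
Net investment income = CA - (known components) = -95.2 - 118.8 = -214.0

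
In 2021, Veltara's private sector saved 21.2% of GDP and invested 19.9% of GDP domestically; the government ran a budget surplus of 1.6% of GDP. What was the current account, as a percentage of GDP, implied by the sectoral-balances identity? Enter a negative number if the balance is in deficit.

2.9

By the sectoral-balances identity, CA = (S_private - I) + (T - G).
Private balance = 21.2 - 19.9 = 1.3
Government balance (T - G) = 1.6
CA = 1.3 + 1.6 = 2.9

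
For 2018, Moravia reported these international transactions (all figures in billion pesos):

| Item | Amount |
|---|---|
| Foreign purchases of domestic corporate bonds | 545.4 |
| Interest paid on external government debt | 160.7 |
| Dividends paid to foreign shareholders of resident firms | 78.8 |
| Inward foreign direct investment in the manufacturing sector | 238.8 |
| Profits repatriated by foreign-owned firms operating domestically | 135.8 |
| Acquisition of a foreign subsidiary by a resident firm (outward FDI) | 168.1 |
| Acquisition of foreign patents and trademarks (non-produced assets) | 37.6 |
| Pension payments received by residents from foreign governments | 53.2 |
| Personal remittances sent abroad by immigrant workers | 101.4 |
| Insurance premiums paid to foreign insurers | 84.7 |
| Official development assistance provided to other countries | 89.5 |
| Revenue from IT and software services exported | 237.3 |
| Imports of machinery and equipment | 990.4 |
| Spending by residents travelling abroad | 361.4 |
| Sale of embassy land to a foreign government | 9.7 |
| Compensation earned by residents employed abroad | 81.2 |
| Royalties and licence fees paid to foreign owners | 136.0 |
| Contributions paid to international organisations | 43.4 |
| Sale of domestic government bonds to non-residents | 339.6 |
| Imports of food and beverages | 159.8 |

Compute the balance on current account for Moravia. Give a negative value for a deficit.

-1970.2

Goods: -159.8 - 990.4 = -1150.2
Services: -84.7 - 361.4 + 237.3 - 136.0 = -344.8
Primary income: -78.8 - 160.7 - 135.8 + 81.2 = -294.1
Secondary income: 53.2 - 43.4 - 89.5 - 101.4 = -181.1
Current account = (-1150.2) + (-344.8) + (-294.1) + (-181.1) = -1970.2
(Excluded from the current account — financial account: foreign purchases of domestic corporate bonds 545.4, inward foreign direct investment in the manufacturing sector 238.8, acquisition of a foreign subsidiary by a resident firm (outward FDI) 168.1, sale of domestic government bonds to non-residents 339.6; capital account: acquisition of foreign patents and trademarks (non-produced assets) 37.6, sale of embassy land to a foreign government 9.7.)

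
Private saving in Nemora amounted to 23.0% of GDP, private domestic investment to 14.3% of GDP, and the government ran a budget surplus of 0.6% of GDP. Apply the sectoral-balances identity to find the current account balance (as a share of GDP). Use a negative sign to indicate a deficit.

By the sectoral-balances identity, CA = (S_private - I) + (T - G).
Private balance = 23.0 - 14.3 = 8.7
Government balance (T - G) = 0.6
CA = 8.7 + 0.6 = 9.3

9.3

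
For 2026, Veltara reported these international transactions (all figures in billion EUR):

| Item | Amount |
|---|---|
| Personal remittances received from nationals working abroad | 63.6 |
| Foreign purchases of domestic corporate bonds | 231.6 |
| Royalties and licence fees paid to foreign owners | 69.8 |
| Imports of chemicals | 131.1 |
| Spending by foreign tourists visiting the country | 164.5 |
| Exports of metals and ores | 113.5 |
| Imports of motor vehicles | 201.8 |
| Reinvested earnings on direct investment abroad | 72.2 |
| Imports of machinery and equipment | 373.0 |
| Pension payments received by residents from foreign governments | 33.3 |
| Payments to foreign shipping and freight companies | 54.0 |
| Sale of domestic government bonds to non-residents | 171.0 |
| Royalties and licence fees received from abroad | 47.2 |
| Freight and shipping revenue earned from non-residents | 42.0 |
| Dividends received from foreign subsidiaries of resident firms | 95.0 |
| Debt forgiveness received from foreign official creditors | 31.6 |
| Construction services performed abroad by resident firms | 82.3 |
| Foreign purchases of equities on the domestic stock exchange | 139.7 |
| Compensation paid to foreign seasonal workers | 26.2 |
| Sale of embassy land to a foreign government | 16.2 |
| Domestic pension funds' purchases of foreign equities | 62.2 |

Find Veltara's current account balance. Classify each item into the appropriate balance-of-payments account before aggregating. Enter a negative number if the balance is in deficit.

Goods: -373.0 - 131.1 + 113.5 - 201.8 = -592.4
Services: -54.0 + 164.5 + 82.3 - 69.8 + 47.2 + 42.0 = 212.2
Primary income: 95.0 - 26.2 + 72.2 = 141.0
Secondary income: 33.3 + 63.6 = 96.9
Current account = (-592.4) + 212.2 + 141.0 + 96.9 = -142.3
(Excluded from the current account — financial account: foreign purchases of domestic corporate bonds 231.6, sale of domestic government bonds to non-residents 171.0, foreign purchases of equities on the domestic stock exchange 139.7, domestic pension funds' purchases of foreign equities 62.2; capital account: debt forgiveness received from foreign official creditors 31.6, sale of embassy land to a foreign government 16.2.)

-142.3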